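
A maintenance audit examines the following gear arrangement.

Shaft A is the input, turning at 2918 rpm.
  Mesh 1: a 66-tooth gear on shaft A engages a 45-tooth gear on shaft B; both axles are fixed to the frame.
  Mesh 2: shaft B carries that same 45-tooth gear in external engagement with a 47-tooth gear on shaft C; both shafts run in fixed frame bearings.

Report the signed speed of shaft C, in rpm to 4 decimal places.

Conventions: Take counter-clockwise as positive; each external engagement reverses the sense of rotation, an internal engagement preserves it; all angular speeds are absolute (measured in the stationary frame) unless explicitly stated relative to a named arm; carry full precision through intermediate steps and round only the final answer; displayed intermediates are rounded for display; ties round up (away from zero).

+4097.6170 rpm

recognized (3 fixed axles, 2 meshes): fixed-axis compound train
mesh 1 [66T→45T]: ω = 2918.0000×66/45 = 4279.7333 rpm, sense flips to −
mesh 2 [45T→47T]: ω = 4279.7333×45/47 = 4097.6170 rpm, sense flips to +
signed output speed = +4097.6170 rpm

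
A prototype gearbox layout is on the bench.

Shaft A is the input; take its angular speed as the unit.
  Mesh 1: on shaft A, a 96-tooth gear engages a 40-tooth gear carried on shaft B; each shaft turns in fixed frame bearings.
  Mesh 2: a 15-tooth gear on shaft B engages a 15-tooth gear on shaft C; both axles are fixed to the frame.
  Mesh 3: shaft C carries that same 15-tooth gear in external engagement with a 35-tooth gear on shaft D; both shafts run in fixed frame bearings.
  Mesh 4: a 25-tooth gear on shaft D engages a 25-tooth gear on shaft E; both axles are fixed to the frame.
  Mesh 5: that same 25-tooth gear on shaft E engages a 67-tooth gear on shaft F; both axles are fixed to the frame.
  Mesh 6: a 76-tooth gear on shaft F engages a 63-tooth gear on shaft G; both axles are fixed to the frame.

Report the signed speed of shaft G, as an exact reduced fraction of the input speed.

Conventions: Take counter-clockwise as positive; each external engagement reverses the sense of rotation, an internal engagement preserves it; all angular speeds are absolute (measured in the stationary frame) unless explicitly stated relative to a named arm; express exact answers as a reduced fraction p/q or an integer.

6-mesh fixed-axis compound train (all bearings frame-fixed)
mesh 1 [96T→40T]: |ω|/ω_in = 1×96/40 = 12/5, sense flips to −
mesh 2 [15T→15T]: |ω|/ω_in = (12/5)×15/15 = 12/5, sense flips to +
mesh 3 [15T→35T]: |ω|/ω_in = (12/5)×15/35 = 36/35, sense flips to −
mesh 4 [25T→25T]: |ω|/ω_in = (36/35)×25/25 = 36/35, sense flips to +
mesh 5 [25T→67T]: |ω|/ω_in = (36/35)×25/67 = 180/469, sense flips to −
mesh 6 [76T→63T]: |ω|/ω_in = (180/469)×76/63 = 1520/3283, sense flips to +
signed output speed (× input speed) = 1520/3283

1520/3283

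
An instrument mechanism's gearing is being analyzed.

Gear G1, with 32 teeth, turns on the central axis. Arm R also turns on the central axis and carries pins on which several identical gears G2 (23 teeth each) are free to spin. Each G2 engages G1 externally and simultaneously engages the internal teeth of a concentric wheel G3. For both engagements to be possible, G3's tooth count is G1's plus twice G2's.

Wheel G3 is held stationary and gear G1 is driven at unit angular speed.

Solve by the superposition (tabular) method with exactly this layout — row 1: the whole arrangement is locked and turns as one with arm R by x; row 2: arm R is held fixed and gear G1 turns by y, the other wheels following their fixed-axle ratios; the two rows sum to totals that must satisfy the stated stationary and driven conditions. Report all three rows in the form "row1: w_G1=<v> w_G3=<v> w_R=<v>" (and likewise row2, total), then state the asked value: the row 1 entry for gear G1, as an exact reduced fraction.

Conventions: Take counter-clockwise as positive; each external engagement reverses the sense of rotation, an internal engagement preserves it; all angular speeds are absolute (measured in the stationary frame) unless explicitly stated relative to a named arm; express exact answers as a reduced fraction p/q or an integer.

row1: w_G1=16/55 w_G3=16/55 w_R=16/55
row2: w_G1=39/55 w_G3=-16/55 w_R=0
total: w_G1=1 w_G3=0 w_R=16/55
asked value: 16/55

class = planetary set [G3 = 32+2·23 = 78; Willis about the carrier]
row 1 (train locked, turned with arm): all members turn x
row 2: sun turns y, ring = −(32/78)·y, arm 0
boundary: total ω_ring = x − (32/78)·y = 0 and total ω_sun = x + y = 1  ⇒  y = 39/55, x = 16/55
row 2 ring = −(32/78)·39/55 = -16/55
totals (row 1 + row 2): sun 16/55 + 39/55 = 1, ring 16/55 + (-16/55) = 0, arm 16/55 + 0 = 16/55
asked cell (row1, sun) = 16/55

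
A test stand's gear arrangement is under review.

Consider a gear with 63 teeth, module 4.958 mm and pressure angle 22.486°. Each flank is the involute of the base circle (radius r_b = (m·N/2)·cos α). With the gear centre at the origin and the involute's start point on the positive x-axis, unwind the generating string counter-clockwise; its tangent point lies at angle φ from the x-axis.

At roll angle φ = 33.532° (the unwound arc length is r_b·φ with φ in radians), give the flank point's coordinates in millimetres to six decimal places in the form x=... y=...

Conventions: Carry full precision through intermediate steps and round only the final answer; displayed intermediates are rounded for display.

x=166.939858 y=9.315733

class = single-mesh tooth geometry [base-circle involute, m = 4.958, 63T]
pitch radius r_p = m·N/2 = 4.958·63/2 = 156.177000
base radius r_b = r_p·cos α = 156.177000·cos 22.486° = 144.303333
roll angle φ = 33.532° = 0.58524380 rad
x = r_b·(cos φ + φ·sin φ) = 166.939858
y = r_b·(sin φ − φ·cos φ) = 9.315733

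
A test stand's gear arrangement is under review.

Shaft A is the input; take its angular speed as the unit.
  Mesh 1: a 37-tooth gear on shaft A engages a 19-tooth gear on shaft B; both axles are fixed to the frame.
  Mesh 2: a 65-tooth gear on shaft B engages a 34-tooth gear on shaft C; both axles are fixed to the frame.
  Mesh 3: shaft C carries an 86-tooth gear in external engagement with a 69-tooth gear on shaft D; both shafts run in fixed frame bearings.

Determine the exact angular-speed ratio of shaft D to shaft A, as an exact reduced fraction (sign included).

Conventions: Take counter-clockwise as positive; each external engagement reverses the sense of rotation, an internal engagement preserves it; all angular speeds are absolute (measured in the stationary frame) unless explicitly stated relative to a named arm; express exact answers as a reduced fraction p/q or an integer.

-103415/22287

class = fixed-axis compound train [3 meshes; 3 ratios multiply, 3 sense flips]
mesh 1 [37T→19T]: running ratio 37/19, sense −
mesh 2 [65T→34T]: running ratio 2405/646, sense +
mesh 3 [86T→69T]: running ratio 103415/22287, sense −
ω_out/ω_in = -103415/22287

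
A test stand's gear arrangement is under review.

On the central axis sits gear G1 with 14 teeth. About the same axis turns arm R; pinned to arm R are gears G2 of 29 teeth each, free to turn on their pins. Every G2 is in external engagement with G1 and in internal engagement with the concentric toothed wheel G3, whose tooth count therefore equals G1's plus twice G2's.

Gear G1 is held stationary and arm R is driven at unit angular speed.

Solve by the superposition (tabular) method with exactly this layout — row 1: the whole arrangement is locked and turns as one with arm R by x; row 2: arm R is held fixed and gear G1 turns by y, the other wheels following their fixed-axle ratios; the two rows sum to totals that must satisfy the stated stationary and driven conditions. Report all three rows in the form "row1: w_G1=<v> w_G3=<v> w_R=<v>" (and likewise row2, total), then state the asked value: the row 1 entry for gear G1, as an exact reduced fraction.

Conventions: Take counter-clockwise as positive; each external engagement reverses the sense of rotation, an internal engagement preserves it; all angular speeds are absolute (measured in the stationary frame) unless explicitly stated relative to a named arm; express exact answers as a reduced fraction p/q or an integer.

class = planetary set [G3 = 14+2·29 = 72; Willis about the carrier]
row 1: whole set turns with the arm by x
row 2 — arm fixed, fixed-axis ratios: sun y, ring −(14/72)·y, arm 0
boundary: total ω_sun = x + y = 0 and total ω_arm = x = 1  ⇒  y = -1, x = 1
row 2 ring = −(14/72)·(-1) = 7/36
totals (row 1 + row 2): sun 1 + (-1) = 0, ring 1 + 7/36 = 43/36, arm 1 + 0 = 1
asked cell (row1, sun) = 1

row1: w_G1=1 w_G3=1 w_R=1
row2: w_G1=-1 w_G3=7/36 w_R=0
total: w_G1=0 w_G3=43/36 w_R=1
asked value: 1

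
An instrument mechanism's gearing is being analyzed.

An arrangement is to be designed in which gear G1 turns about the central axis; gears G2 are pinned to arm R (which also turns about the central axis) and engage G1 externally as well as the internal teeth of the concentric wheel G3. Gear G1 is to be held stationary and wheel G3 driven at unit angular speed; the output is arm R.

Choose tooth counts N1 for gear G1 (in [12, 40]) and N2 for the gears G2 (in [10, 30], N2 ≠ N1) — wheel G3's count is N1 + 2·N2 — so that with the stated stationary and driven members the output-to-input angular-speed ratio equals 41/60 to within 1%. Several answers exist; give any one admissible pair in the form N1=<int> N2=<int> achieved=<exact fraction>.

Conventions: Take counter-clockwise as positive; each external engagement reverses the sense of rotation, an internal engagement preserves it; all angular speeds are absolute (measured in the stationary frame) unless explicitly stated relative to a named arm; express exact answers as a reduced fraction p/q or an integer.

N1=19 N2=11 achieved=41/60

planetary set to be sized for 41/60 (Willis relation)
Willis with ω_sun = 0: ω_arm/ω_ring = N3/(N1+N3); set equal to 41/60  ⇒  N3/N1 = (41/60)/(1 − 41/60) = 41/19
N3 = N1 + 2·N2  ⇒  N2/N1 = (N3/N1 − 1)/2 = (41/19 − 1)/2 = 11/19
smallest multiple with N1 ≥ 12 and N2 ≥ 10: k = 1  ⇒  N1 = 1·19 = 19, N2 = 1·11 = 11 (N1 ≤ 40, N2 ≤ 30, N2 ≠ N1 ✓), N3 = 19 + 2·11 = 41
check: N3/(N1+N3) with N1 = 19, N3 = 41 gives 41/60; |achieved − target| = 0 ≤ 41/6000 ✓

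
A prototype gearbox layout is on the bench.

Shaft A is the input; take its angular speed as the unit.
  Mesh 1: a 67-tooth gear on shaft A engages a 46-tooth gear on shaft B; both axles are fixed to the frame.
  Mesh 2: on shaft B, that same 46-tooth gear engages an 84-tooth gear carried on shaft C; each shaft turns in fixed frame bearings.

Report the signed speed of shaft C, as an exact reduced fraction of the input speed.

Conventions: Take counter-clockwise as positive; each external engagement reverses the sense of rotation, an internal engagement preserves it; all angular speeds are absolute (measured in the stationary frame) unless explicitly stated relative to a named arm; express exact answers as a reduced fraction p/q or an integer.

67/84

2-mesh fixed-axis compound train (all bearings frame-fixed)
mesh 1 [67T→46T]: |ω|/ω_in = 1×67/46 = 67/46, sense flips to −
mesh 2 [46T→84T]: |ω|/ω_in = (67/46)×46/84 = 67/84, sense flips to +
signed output speed (× input speed) = 67/84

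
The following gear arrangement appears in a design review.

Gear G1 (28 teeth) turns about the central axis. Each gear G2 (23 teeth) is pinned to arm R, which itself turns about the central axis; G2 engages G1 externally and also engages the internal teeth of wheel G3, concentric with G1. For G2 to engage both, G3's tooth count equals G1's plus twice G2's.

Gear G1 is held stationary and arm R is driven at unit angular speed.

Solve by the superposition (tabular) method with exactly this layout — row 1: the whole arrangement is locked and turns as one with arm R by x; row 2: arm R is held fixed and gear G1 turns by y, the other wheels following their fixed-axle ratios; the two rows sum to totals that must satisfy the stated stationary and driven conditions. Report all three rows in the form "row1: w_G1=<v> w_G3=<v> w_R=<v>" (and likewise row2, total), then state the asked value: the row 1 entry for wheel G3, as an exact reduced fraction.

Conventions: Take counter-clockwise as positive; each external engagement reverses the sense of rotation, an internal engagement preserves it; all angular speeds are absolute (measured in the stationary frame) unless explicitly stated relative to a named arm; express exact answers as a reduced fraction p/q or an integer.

class = planetary set [G3 = 28+2·23 = 74; Willis about the carrier]
superposition row 1 [locked train]: every member turns x
superposition row 2 [arm held]: sun y, ring −(28/74)·y, arm 0
boundary: total ω_sun = x + y = 0 and total ω_arm = x = 1  ⇒  y = -1, x = 1
row 2 ring = −(28/74)·(-1) = 14/37
totals (row 1 + row 2): sun 1 + (-1) = 0, ring 1 + 14/37 = 51/37, arm 1 + 0 = 1
asked cell (row1, ring) = 1

row1: w_G1=1 w_G3=1 w_R=1
row2: w_G1=-1 w_G3=14/37 w_R=0
total: w_G1=0 w_G3=51/37 w_R=1
asked value: 1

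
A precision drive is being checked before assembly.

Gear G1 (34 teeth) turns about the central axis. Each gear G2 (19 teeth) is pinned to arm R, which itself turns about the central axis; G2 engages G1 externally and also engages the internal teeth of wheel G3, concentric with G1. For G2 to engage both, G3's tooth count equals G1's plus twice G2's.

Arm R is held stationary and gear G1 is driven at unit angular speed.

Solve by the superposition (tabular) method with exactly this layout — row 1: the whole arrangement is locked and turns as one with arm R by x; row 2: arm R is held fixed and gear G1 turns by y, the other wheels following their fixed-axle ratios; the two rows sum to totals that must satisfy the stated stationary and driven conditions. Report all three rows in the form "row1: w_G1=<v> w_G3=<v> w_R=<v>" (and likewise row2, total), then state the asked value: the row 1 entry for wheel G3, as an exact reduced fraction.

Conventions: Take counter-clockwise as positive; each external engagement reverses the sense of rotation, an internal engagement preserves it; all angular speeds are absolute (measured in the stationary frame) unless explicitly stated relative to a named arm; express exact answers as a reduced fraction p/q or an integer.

topology: planetary set — G1 34T / G2 19T / G3 72T, arm = carrier (Willis)
row 1 — lock + rotate with arm: ω_sun = ω_ring = ω_arm = x
row 2 — arm fixed, fixed-axis ratios: sun y, ring −(34/72)·y, arm 0
boundary: total ω_arm = x = 0 and total ω_sun = x + y = 1  ⇒  y = 1, x = 0
row 2 ring = −(34/72)·1 = -17/36
totals (row 1 + row 2): sun 0 + 1 = 1, ring 0 + (-17/36) = -17/36, arm 0 + 0 = 0
asked cell (row1, ring) = 0

row1: w_G1=0 w_G3=0 w_R=0
row2: w_G1=1 w_G3=-17/36 w_R=0
total: w_G1=1 w_G3=-17/36 w_R=0
asked value: 0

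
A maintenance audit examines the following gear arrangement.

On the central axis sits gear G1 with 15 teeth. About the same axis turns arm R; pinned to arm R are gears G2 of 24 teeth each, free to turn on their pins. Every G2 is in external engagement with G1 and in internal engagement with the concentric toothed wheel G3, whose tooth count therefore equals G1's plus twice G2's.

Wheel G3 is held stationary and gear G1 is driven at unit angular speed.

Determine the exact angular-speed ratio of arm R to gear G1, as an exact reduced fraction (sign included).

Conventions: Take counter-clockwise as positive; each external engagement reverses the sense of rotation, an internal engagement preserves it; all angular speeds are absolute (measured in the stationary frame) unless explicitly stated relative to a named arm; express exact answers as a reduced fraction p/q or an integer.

class = planetary set [G3 = 15+2·24 = 63; Willis about the carrier]
ring teeth: 15 + 2·24 = 63
15(ω_sun−ω_arm) = −63(ω_ring−ω_arm),  ω_ring = 0, ω_sun = 1
15(1−ω_arm) = −63(0−ω_arm)  ⇒  78·ω_arm = 15  ⇒  ω_arm = 5/26
ω_out/ω_in = 5/26

5/26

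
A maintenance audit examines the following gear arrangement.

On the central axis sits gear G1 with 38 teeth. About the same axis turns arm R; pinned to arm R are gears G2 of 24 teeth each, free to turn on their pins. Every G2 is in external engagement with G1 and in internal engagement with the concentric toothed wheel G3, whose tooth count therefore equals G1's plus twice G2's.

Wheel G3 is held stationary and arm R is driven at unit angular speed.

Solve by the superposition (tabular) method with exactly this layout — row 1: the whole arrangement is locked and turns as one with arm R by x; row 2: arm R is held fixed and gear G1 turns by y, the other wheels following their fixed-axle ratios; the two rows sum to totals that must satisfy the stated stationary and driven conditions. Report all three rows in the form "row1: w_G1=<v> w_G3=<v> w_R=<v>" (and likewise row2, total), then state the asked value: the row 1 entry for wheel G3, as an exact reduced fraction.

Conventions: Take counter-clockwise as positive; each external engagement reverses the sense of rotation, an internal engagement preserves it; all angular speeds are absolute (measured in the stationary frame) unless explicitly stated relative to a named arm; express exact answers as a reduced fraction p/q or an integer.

topology: planetary set — G1 38T / G2 24T / G3 86T, arm = carrier (Willis)
row 1 (train locked, turned with arm): all members turn x
row 2: sun turns y, ring = −(38/86)·y, arm 0
boundary: total ω_ring = x − (38/86)·y = 0 and total ω_arm = x = 1  ⇒  y = 43/19, x = 1
row 2 ring = −(38/86)·43/19 = -1
totals (row 1 + row 2): sun 1 + 43/19 = 62/19, ring 1 + (-1) = 0, arm 1 + 0 = 1
asked cell (row1, ring) = 1

row1: w_G1=1 w_G3=1 w_R=1
row2: w_G1=43/19 w_G3=-1 w_R=0
total: w_G1=62/19 w_G3=0 w_R=1
asked value: 1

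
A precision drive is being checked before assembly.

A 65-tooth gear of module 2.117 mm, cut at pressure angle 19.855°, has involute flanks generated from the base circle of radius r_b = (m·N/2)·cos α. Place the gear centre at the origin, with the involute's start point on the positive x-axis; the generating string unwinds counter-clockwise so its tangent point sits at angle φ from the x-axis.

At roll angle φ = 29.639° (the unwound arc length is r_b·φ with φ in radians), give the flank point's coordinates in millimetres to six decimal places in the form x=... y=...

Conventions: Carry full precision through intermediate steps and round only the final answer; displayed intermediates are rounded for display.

recognized (one wheel, involute flank): single-mesh tooth geometry, m = 2.117, N = 65
pitch radius r_p = m·N/2 = 2.117·65/2 = 68.802500
base radius r_b = r_p·cos α = 68.802500·cos 19.855° = 64.712547
roll angle φ = 29.639° = 0.51729814 rad
x = r_b·(cos φ + φ·sin φ) = 72.800310
y = r_b·(sin φ − φ·cos φ) = 2.906857

x=72.800310 y=2.906857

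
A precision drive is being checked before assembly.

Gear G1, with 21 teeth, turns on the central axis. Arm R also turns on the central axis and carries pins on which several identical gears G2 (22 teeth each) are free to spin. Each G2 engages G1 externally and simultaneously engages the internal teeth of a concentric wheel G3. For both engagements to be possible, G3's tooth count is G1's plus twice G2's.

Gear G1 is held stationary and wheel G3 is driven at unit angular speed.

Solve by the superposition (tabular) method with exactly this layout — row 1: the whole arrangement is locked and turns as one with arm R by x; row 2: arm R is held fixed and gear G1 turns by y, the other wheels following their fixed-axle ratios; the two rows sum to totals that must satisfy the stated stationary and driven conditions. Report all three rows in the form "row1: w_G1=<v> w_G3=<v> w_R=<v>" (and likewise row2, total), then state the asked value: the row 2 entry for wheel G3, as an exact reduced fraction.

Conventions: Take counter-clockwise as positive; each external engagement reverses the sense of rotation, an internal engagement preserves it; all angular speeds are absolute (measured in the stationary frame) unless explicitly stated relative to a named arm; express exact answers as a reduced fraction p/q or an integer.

row1: w_G1=65/86 w_G3=65/86 w_R=65/86
row2: w_G1=-65/86 w_G3=21/86 w_R=0
total: w_G1=0 w_G3=1 w_R=65/86
asked value: 21/86

recognized (axles ride arm R): planetary set, 21/22/65 teeth
row 1 — lock + rotate with arm: ω_sun = ω_ring = ω_arm = x
row 2 (arm held, sun turns y): ω_ring = −(21/65)·y, ω_arm = 0
boundary: total ω_sun = x + y = 0 and total ω_ring = x − (21/65)·y = 1  ⇒  y = -65/86, x = 65/86
row 2 ring = −(21/65)·(-65/86) = 21/86
totals (row 1 + row 2): sun 65/86 + (-65/86) = 0, ring 65/86 + 21/86 = 1, arm 65/86 + 0 = 65/86
asked cell (row2, ring) = 21/86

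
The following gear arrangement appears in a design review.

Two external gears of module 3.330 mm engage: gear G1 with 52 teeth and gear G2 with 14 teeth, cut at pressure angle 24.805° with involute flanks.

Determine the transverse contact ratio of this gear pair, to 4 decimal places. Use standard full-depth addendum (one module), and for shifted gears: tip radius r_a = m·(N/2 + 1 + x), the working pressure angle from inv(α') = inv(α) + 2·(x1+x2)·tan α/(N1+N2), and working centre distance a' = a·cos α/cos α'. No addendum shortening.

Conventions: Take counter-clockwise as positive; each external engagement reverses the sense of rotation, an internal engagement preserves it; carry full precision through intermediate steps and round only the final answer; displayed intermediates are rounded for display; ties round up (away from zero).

topology: single-mesh involute geometry — m = 3.330, 52T/14T pair
base radii: r_b1 = 78.592205, r_b2 = 21.159440
tip radii: r_a1 = 89.910000, r_a2 = 26.640000
no profile shift: α' = α, a' = a
action lengths: √(r_a1²−r_b1²) = 43.670052, √(r_a2²−r_b2²) = 16.185417
base pitch p_b = π·m·cos α = 9.496334
CR = (43.670052 + 16.185417 − 109.890000·sin 24.80500°)/9.496334 = 1.448261
contact ratio ≈ 1.4483

1.4483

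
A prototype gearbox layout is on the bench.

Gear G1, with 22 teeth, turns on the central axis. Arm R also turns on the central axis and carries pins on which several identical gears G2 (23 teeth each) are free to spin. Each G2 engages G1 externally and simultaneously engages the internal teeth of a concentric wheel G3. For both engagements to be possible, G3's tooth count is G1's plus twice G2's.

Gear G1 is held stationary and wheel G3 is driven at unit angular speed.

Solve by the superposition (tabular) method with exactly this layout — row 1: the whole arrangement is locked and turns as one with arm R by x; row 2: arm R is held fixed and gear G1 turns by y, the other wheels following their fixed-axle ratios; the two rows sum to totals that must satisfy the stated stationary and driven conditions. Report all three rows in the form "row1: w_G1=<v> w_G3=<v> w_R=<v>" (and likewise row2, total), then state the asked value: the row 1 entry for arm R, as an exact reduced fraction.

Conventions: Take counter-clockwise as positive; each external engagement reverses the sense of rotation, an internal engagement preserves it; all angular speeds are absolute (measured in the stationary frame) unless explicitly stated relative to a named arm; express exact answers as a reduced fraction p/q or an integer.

row1: w_G1=34/45 w_G3=34/45 w_R=34/45
row2: w_G1=-34/45 w_G3=11/45 w_R=0
total: w_G1=0 w_G3=1 w_R=34/45
asked value: 34/45

class = planetary set [G3 = 22+2·23 = 68; Willis about the carrier]
row 1: whole set turns with the arm by x
row 2: sun turns y, ring = −(22/68)·y, arm 0
boundary: total ω_sun = x + y = 0 and total ω_ring = x − (22/68)·y = 1  ⇒  y = -34/45, x = 34/45
row 2 ring = −(22/68)·(-34/45) = 11/45
totals (row 1 + row 2): sun 34/45 + (-34/45) = 0, ring 34/45 + 11/45 = 1, arm 34/45 + 0 = 34/45
asked cell (row1, arm) = 34/45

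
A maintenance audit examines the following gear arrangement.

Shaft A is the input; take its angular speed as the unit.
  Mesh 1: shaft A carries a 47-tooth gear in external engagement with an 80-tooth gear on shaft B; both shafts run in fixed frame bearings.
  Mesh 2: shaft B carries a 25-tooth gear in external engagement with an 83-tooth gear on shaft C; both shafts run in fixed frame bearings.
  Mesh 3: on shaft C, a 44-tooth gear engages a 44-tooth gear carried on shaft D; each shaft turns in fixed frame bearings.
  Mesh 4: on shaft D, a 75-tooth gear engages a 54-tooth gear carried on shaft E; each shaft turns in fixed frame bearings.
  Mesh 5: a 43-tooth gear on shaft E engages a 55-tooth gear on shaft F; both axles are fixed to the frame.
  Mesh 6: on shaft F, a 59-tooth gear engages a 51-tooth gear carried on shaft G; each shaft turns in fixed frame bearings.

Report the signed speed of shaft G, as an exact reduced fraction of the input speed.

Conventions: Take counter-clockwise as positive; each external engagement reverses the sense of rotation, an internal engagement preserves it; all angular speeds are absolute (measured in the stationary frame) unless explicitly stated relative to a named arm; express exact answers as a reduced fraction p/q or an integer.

6-mesh fixed-axis compound train (all bearings frame-fixed)
mesh 1 [47T→80T]: |ω|/ω_in = 1×47/80 = 47/80, sense flips to −
mesh 2 [25T→83T]: |ω|/ω_in = (47/80)×25/83 = 235/1328, sense flips to +
mesh 3 [44T→44T]: |ω|/ω_in = (235/1328)×44/44 = 235/1328, sense flips to −
mesh 4 [75T→54T]: |ω|/ω_in = (235/1328)×75/54 = 5875/23904, sense flips to +
mesh 5 [43T→55T]: |ω|/ω_in = (5875/23904)×43/55 = 50525/262944, sense flips to −
mesh 6 [59T→51T]: |ω|/ω_in = (50525/262944)×59/51 = 2980975/13410144, sense flips to +
signed output speed (× input speed) = 2980975/13410144

2980975/13410144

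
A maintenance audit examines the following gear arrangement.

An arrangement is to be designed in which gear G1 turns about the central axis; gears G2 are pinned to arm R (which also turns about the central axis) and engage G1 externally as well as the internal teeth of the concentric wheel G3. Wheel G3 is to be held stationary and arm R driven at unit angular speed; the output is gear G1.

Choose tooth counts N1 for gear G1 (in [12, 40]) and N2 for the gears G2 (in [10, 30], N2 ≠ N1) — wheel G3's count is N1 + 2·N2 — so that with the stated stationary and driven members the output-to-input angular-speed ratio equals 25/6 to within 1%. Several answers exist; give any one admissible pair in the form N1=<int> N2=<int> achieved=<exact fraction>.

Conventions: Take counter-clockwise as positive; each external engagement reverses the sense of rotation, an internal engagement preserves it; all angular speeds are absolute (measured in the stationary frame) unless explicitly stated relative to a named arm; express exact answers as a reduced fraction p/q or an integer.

N1=12 N2=13 achieved=25/6

design class (target 25/6): planetary set
Willis with ω_ring = 0: ω_sun/ω_arm = (N1+N3)/N1; set equal to 25/6  ⇒  N3/N1 = 25/6 − 1 = 19/6
N3 = N1 + 2·N2  ⇒  N2/N1 = (N3/N1 − 1)/2 = (19/6 − 1)/2 = 13/12
smallest multiple with N1 ≥ 12 and N2 ≥ 10: k = 1  ⇒  N1 = 1·12 = 12, N2 = 1·13 = 13 (N1 ≤ 40, N2 ≤ 30, N2 ≠ N1 ✓), N3 = 12 + 2·13 = 38
check: (N1+N3)/N1 with N1 = 12, N3 = 38 gives 25/6; |achieved − target| = 0 ≤ 1/24 ✓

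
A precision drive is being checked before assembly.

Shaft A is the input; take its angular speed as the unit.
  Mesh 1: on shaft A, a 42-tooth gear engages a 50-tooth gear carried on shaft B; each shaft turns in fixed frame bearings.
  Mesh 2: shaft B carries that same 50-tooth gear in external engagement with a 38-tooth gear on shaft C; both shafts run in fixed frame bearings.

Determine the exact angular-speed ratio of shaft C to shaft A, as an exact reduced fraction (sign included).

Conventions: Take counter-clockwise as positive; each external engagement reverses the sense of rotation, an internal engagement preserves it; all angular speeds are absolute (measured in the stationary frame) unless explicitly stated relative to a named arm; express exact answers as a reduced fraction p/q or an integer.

class = fixed-axis compound train [2 meshes; 2 ratios multiply, 2 sense flips]
mesh 1 [42T→50T]: running ratio 21/25, sense −
mesh 2 [50T→38T]: running ratio 21/19, sense +
ω_out/ω_in = 21/19

21/19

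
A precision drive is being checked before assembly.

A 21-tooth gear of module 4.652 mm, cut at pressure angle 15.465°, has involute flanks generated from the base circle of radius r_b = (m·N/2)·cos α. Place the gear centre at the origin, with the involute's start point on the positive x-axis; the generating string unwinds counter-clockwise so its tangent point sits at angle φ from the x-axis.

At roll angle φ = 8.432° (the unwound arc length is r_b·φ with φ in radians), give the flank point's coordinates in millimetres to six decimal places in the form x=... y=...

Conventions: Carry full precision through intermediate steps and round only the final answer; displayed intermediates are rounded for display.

x=47.584500 y=0.049909

single-mesh involute tooth geometry (21T wheel at module 4.652)
pitch radius r_p = m·N/2 = 4.652·21/2 = 48.846000
base radius r_b = r_p·cos α = 48.846000·cos 15.465° = 47.077458
roll angle φ = 8.432° = 0.14716616 rad
x = r_b·(cos φ + φ·sin φ) = 47.584500
y = r_b·(sin φ − φ·cos φ) = 0.049909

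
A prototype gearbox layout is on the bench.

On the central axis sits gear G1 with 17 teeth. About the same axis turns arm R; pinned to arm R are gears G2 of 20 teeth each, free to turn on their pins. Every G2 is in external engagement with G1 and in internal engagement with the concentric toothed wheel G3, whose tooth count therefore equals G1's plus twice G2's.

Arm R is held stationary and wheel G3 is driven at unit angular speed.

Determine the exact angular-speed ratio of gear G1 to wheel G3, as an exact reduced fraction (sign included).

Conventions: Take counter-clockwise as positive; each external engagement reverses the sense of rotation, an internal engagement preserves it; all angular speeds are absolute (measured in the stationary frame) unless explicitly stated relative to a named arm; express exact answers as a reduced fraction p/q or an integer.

-57/17

topology: planetary set — G1 17T / G2 20T / G3 57T, arm = carrier (Willis)
ring teeth: 17 + 2·20 = 57
17(ω_sun−ω_arm) = −57(ω_ring−ω_arm),  ω_arm = 0, ω_ring = 1
ω_sun = 0 − (57/17)(1−0) = -57/17
ω_out/ω_in = -57/17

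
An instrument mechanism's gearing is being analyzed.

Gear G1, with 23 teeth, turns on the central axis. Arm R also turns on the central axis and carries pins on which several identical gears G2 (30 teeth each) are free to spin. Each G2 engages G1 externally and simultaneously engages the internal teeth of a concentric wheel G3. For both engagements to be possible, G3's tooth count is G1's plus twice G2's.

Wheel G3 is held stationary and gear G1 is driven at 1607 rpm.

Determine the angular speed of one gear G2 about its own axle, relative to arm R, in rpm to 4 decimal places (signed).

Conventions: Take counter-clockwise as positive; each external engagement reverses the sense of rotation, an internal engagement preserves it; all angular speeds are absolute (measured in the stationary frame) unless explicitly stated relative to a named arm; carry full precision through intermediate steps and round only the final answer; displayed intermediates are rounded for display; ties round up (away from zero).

-964.7053 rpm

recognized (axles ride arm R): planetary set, 23/30/83 teeth
normalise by the input: solve with ω_sun = 1, then scale by 1607 rpm
ring teeth: 23 + 2·30 = 83
23(ω_sun−ω_arm) = −83(ω_ring−ω_arm),  ω_ring = 0, ω_sun = 1
23(1−ω_arm) = −83(0−ω_arm)  ⇒  106·ω_arm = 23  ⇒  ω_arm = 23/106
sun–planet mesh: 23·(1−23/106) = −30·(ω_p−ω_arm)  ⇒  ω_p−ω_arm = -1909/3180
scale: ω_p−ω_arm = -1909/3180 × 1607 rpm = -964.7053 rpm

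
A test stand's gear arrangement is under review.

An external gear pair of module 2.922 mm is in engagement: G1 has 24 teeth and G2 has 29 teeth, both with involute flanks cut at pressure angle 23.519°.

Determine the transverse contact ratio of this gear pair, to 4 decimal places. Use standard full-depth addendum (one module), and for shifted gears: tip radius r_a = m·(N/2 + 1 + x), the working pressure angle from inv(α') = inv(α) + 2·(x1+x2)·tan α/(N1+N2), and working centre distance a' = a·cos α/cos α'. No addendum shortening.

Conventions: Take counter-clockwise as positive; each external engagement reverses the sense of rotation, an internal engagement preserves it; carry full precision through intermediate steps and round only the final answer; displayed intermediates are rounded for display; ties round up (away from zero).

single-mesh involute tooth geometry (24T engaging 29T at module 2.922)
base radii: r_b1 = 32.151156, r_b2 = 38.849314
tip radii: r_a1 = 37.986000, r_a2 = 45.291000
no profile shift: α' = α, a' = a
action lengths: √(r_a1²−r_b1²) = 20.229665, √(r_a2²−r_b2²) = 23.281012
base pitch p_b = π·m·cos α = 8.417153
CR = (20.229665 + 23.281012 − 77.433000·sin 23.51900°)/8.417153 = 1.498226
contact ratio ≈ 1.4982

1.4982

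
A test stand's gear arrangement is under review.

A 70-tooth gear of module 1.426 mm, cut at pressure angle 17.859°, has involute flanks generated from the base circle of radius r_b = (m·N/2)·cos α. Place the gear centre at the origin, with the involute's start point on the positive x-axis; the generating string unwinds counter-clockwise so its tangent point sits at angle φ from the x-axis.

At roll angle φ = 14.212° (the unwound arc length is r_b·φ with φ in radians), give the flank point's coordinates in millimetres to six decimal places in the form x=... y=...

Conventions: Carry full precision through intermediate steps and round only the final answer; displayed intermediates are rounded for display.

class = single-mesh tooth geometry [base-circle involute, m = 1.426, 70T]
pitch radius r_p = m·N/2 = 1.426·70/2 = 49.910000
base radius r_b = r_p·cos α = 49.910000·cos 17.859° = 47.505042
roll angle φ = 14.212° = 0.24804619 rad
x = r_b·(cos φ + φ·sin φ) = 48.944059
y = r_b·(sin φ − φ·cos φ) = 0.240183

x=48.944059 y=0.240183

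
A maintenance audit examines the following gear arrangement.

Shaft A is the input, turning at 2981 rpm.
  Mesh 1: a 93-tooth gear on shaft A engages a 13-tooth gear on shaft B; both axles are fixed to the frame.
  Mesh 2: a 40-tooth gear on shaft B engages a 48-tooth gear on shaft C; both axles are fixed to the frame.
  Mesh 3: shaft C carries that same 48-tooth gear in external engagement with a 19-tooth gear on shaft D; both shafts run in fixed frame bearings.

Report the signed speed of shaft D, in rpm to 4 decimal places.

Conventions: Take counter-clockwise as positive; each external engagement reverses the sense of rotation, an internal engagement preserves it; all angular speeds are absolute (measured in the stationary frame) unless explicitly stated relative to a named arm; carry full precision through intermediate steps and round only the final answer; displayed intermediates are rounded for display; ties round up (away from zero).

topology: fixed-axis compound train — 3 meshes, A→D
mesh 1 [93T→13T]: ω = 2981.0000×93/13 = 21325.6154 rpm, sense flips to −
mesh 2 [40T→48T]: ω = 21325.6154×40/48 = 17771.3462 rpm, sense flips to +
mesh 3 [48T→19T]: ω = 17771.3462×48/19 = 44896.0324 rpm, sense flips to −
signed output speed = -44896.0324 rpm

-44896.0324 rpm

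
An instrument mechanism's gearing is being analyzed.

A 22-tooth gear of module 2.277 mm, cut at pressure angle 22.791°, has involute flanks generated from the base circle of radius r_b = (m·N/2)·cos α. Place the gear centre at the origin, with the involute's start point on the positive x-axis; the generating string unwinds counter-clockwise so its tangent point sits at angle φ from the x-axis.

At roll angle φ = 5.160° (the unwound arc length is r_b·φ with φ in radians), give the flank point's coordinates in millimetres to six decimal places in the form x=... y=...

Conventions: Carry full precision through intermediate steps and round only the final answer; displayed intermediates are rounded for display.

single-mesh involute tooth geometry (22T wheel at module 2.277)
pitch radius r_p = m·N/2 = 2.277·22/2 = 25.047000
base radius r_b = r_p·cos α = 25.047000·cos 22.791° = 23.091431
roll angle φ = 5.160° = 0.09005899 rad
x = r_b·(cos φ + φ·sin φ) = 23.184884
y = r_b·(sin φ − φ·cos φ) = 0.005618

x=23.184884 y=0.005618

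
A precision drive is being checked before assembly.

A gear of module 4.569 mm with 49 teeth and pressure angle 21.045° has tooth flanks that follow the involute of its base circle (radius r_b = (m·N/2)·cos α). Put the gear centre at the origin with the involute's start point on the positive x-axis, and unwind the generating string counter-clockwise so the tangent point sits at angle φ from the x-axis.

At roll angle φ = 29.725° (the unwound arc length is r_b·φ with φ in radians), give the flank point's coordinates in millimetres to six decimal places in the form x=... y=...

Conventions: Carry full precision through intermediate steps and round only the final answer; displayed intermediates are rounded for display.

topology: single-mesh involute geometry — m = 4.569, N = 49
pitch radius r_p = m·N/2 = 4.569·49/2 = 111.940500
base radius r_b = r_p·cos α = 111.940500·cos 21.045° = 104.473921
roll angle φ = 29.725° = 0.51879912 rad
x = r_b·(cos φ + φ·sin φ) = 117.601630
y = r_b·(sin φ − φ·cos φ) = 4.733146

x=117.601630 y=4.733146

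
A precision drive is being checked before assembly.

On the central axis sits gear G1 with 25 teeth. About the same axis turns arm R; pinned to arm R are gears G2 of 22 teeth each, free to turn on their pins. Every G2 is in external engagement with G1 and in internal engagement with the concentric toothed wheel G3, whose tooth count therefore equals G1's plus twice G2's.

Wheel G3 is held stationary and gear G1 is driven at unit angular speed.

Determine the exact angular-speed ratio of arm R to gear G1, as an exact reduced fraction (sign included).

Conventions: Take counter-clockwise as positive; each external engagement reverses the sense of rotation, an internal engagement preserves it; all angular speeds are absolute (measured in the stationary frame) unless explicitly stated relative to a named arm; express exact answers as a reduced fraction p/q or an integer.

class = planetary set [G3 = 25+2·22 = 69; Willis about the carrier]
ring teeth: 25 + 2·22 = 69
25(ω_sun−ω_arm) = −69(ω_ring−ω_arm),  ω_ring = 0, ω_sun = 1
25(1−ω_arm) = −69(0−ω_arm)  ⇒  94·ω_arm = 25  ⇒  ω_arm = 25/94
ω_out/ω_in = 25/94

25/94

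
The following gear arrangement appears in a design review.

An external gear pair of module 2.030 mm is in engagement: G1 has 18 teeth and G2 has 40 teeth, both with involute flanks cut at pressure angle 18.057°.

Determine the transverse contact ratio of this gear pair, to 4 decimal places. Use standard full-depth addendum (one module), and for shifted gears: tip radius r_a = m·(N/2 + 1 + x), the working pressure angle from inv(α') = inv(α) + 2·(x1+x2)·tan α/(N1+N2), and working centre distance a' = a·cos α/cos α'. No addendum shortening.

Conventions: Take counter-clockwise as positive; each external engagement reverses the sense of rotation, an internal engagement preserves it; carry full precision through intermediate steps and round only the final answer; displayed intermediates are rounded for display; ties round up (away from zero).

single-mesh involute tooth geometry (18T engaging 40T at module 2.030)
base radii: r_b1 = 17.370177, r_b2 = 38.600394
tip radii: r_a1 = 20.300000, r_a2 = 42.630000
no profile shift: α' = α, a' = a
action lengths: √(r_a1²−r_b1²) = 10.505567, √(r_a2²−r_b2²) = 18.092166
base pitch p_b = π·m·cos α = 6.063336
CR = (10.505567 + 18.092166 − 58.870000·sin 18.05700°)/6.063336 = 1.707016
contact ratio ≈ 1.7070

1.7070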